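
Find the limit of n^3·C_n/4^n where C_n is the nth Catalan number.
∞
C_n ~ 4^n/(n^(3/2)√π), so n^3·C_n/4^n ~ n^(3 − 3/2)/√π → ∞.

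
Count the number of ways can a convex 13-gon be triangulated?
58,786

Using the Catalan number formula: C_n = C(2n, n) / (n+1)
C_11 = C(22, 11) / (11+1)
     = 705432 / 12
     = 58,786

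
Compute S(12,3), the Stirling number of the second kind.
86,526
Using the Stirling recurrence: S(n,k) = k·S(n-1,k) + S(n-1,k-1)
S(12,3) = 3·S(11,3) + S(11,2)
         = 3·28501 + 1023
         = 85503 + 1023
         = 86,526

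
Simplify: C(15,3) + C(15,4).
1,820

Reasoning: By Pascal's identity: C(16,4) = 1,820.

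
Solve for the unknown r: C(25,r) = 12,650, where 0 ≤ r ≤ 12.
4

C(25,r) is increasing for 0 ≤ r ≤ 12. Stepping up (C(25,r+1) = C(25,r)·(25−r)/(r+1)): C(25,1) = 25, C(25,2) = 300, C(25,3) = 2,300, C(25,4) = 12,650 ✓. So r = 4.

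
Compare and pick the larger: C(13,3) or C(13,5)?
C(13,3)=286, C(13,5)=1,287.
Final answer: C(13,5)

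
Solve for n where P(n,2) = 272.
17

Reasoning: P(n,2) = n(n−1) is increasing in n; n(n−1) ≈ (n−0.5)^2 = 272 gives n ≈ 17.0. Check: P(15,2) = 210, P(16,2) = 240, P(17,2) = 272 ✓. So n = 17.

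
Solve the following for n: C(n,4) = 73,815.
38
C(n,4) = n(n−1)(n−2)(n−3)/4! is increasing in n, and n(n−1)(n−2)(n−3) = 4!·73,815 = 1,771,560 ≈ (n−1.5)^4 gives n ≈ 38.0. Check: C(36,4) = 58,905, C(37,4) = 66,045, C(38,4) = 73,815 ✓. So n = 38.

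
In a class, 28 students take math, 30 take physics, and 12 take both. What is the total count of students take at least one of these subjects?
|A∪B| = |A|+|B|-|A∩B| = 28+30-12 = 46.
Final answer: 46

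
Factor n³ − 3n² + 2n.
n(n − 1)(n − 2)

n³ − 3n² + 2n = n(n² − 3n + 2) = n(n − 1)(n − 2).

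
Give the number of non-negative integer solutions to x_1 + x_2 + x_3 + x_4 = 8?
165

Reasoning: C(8+4-1, 4-1) = 165.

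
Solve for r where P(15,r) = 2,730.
P(15,r) = 15·14·…·(15−r+1), a product of r factors. Multiplying down from 15: 15 = 15; 15·14 = 210; 15·14·13 = 2,730 ✓ (3 factors). So r = 3.

Answer: 3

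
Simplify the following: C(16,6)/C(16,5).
11/6
C(n,k+1)/C(n,k) = (n−k)/(k+1). Here (16−5)/(5+1) = 11/6 = 11/6.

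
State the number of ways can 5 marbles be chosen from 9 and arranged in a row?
15,120

Explanation: P(9,5) = 9!/(9-5)! = 15,120.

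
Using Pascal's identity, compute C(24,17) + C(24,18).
480,700
C(24,17) + C(24,18) = C(25,18) = 480,700.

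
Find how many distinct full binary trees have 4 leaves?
Using the Catalan number formula: C_n = C(2n, n) / (n+1)
C_3 = C(6, 3) / (3+1)
     = 20 / 4
     = 5
Final answer: 5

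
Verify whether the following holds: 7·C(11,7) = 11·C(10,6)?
True

Explanation: Absorption identity k·C(n,k) = n·C(n-1,k-1). LHS = 7·330 = 2,310; RHS = 11·210 = 2,310.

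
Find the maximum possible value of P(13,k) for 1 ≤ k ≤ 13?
P(13,k) increases in k, so maximum at k = 13: 13! = 6,227,020,800.
Final answer: 6,227,020,800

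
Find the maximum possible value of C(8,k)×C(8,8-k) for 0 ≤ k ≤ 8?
4,900
C(8,k)·C(8,8-k) = C(8,k)², maximised at the centre k = 4: C(8,4)² = 4,900.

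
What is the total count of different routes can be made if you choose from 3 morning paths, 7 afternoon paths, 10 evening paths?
210
By the multiplication principle: 3 × 7 × 10 = 210.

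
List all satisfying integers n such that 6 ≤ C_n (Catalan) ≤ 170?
C_3=5; C_4=14; C_5=42; C_6=132; C_7=429. So valid n = 4, 5, 6.

Answer: 4, 5, 6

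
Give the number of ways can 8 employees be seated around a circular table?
5,040

Reasoning: Circular arrangements: (8-1)! = 5,040.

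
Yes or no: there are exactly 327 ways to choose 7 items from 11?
No

C(11,7) = 330 ≠ 327.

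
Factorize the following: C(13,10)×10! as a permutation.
C(13,10)×10! = [13!/(10!(3)!)]×10! = 13!/(3)! = P(13,10) = 1,037,836,800.

Answer: P(13,10)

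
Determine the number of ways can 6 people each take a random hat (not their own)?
265

Reasoning: Using D(n) = (n-1)[D(n-1) + D(n-2)]:
D(6) = (6-1) × [D(5) + D(4)]
      = 5 × [44 + 9]
      = 5 × 53
      = 265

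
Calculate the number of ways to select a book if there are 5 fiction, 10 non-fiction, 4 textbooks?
19

Reasoning: By the addition principle: 5 + 10 + 4 = 19.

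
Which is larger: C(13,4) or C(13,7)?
C(13,4)=715, C(13,7)=1,716.
Final answer: C(13,7)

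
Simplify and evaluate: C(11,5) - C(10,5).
210
C(11,5) - C(10,5) = C(10,4) = 210.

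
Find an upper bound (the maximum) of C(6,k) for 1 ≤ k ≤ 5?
20

Reasoning: C(6,k) is maximised at the centre of the row: C(6,3) = 20.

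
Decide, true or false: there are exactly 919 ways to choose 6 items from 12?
False

Solution: C(12,6) = 924 ≠ 919.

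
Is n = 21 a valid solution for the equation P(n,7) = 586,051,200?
Yes
P(21,7) = 21·20·19·18·17·16·15 = 586,051,200, which equals 586,051,200.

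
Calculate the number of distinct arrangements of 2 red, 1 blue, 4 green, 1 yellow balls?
840
Multinomial: 8!/(2! × 1! × 4! × 1!) = 840.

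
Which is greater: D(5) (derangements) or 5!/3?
D(5)

Reasoning: D(5) = (5-1)·[D(4) + D(3)] = 4·[9 + 2] = 44; 5!/3 = 120/3 = 40.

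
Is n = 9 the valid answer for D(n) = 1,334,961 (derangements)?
No
D(9) = (9-1)·[D(8) + D(7)] = 8·[14,833 + 1,854] = 133,496, which does not equal 1,334,961.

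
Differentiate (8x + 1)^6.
48(8x + 1)^5
Chain rule: 6(8x+1)^{5} × 8 = 48(8x+1)^{5}.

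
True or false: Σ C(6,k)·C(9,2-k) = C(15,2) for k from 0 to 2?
True

Explanation: Vandermonde's identity gives C(15,2) = 105; RHS C(15,2) = 105.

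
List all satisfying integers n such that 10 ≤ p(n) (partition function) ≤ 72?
Tabulating p(n) via p(n) = p(n−1) + p(n−2) − p(n−5) − p(n−7) + …: p(5)=7; p(6)=11; p(7)=15; p(8)=22; p(9)=30; p(10)=42; p(11)=56; p(12)=77. So valid n = 6, 7, 8, 9, 10, 11.

Answer: 6, 7, 8, 9, 10, 11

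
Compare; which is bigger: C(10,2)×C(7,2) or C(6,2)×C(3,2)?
C(10,2)×C(7,2)=945, C(6,2)×C(3,2)=45.
Final answer: C(10,2)×C(7,2)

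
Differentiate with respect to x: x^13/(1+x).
(13x^12(1+x) - x^13)/(1+x)²

Reasoning: Quotient rule: [13x^{12}(1+x) - x^13]/(1+x)².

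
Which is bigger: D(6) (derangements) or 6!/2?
6!/2

Working:
D(6) = (6-1)·[D(5) + D(4)] = 5·[44 + 9] = 265; 6!/2 = 720/2 = 360.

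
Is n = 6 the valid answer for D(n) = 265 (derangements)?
D(6) = (6-1)·[D(5) + D(4)] = 5·[44 + 9] = 265, which equals 265.
Final answer: Yes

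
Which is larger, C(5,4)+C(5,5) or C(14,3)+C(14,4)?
C(14,3)+C(14,4)

Explanation: First=6, Second=1,365.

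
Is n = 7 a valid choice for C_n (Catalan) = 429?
Yes

Explanation: C_7 = C(14,7)/(7+1) = 3,432/8 = 429, which equals 429.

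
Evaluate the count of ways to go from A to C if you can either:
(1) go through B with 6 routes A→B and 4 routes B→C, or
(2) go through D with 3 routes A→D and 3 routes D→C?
Route via B: 6×4=24. Route via D: 3×3=9. Total: 33.

Answer: 33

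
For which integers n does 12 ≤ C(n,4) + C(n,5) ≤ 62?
6, 7

Working:
C(5,4)+C(5,5)=6; C(6,4)+C(6,5)=21; C(7,4)+C(7,5)=56; C(8,4)+C(8,5)=126. So valid n = 6, 7.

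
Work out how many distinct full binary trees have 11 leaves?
16,796
Using the Catalan number formula: C_n = C(2n, n) / (n+1)
C_10 = C(20, 10) / (10+1)
     = 184756 / 11
     = 16,796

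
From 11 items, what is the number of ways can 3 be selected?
C(11,3) = 11! / (3! × (11-3)!)
         = 11! / (3! × 8!)
         = 165
Final answer: 165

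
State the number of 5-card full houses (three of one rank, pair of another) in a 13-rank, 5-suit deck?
15,600

Solution: Triple rank: 13. Triple suits: C(5,3)=10. Pair rank: 12. Pair suits: C(5,2)=10. Total: 15,600.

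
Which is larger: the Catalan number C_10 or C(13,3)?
C_10

Reasoning: C_10 = C(20,10)/(10+1) = 184,756/11 = 16,796; C(13,3) = 286.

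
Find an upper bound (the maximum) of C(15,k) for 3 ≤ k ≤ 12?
6,435

Reasoning: C(15,k) is maximised at the centre of the row: C(15,7) = 6,435.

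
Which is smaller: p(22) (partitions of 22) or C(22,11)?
Pentagonal recurrence p(n) = p(n−1) + p(n−2) − p(n−5) − p(n−7) + …: p(22) = p(21) + p(20) − p(17) − p(15) + p(10) + p(7) − p(0) = 792 + 627 − 297 − 176 + 42 + 15 − 1 = 1,002; C(22,11) = 705,432.
Final answer: p(22)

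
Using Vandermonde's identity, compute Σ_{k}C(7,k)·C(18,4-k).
12,650

= C(7+18,4) = C(25,4) = 12,650.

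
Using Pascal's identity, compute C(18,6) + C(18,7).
50,388

Working:
C(18,6) + C(18,7) = C(19,7) = 50,388.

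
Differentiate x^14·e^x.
(14x^13 + x^14)e^x

Product rule: d/dx[x^14]·e^x + x^14·d/dx[e^x] = 14x^{13}e^x + x^14e^x.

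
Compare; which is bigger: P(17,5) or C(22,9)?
P(17,5)

Explanation: P(17,5)=742,560, C(22,9)=497,420.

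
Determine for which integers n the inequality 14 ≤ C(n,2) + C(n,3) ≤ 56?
5, 6, 7

Solution: C(4,2)+C(4,3)=10; C(5,2)+C(5,3)=20; C(6,2)+C(6,3)=35; C(7,2)+C(7,3)=56; C(8,2)+C(8,3)=84. So valid n = 5, 6, 7.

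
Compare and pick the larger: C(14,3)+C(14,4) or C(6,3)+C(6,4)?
C(14,3)+C(14,4)

Explanation: First=1,365, Second=35.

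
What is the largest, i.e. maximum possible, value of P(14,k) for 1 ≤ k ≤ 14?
87,178,291,200

Reasoning: P(14,k) increases in k, so maximum at k = 14: 14! = 87,178,291,200.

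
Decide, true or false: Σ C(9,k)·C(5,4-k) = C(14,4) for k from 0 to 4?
True

Vandermonde's identity gives C(14,4) = 1,001; RHS C(14,4) = 1,001.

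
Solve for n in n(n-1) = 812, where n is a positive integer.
n² − n − 812 = 0, so n = (1 ± √(1 + 4·812))/2 = (1 ± √3,249)/2 = (1 ± 57)/2, i.e. n = 29 or n = -28. Taking the positive root, n = 29 (check: 29×28 = 812).
Final answer: 29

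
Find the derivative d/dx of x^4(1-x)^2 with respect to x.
4x^3(1-x)^2 - 2x^4(1-x)^1

Solution: Product rule: 4x^{3}(1-x)^{2} + x^4·(-2)(1-x)^{1}.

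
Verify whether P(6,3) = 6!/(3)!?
True

Working:
Permutation formula P(n,k) = n!/(n-k)!: 6!/3! = 720/6 = 120 = P(6,3). The statement holds.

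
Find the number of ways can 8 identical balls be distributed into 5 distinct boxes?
C(8+5-1, 5-1) = C(12, 4) = 495.

Answer: 495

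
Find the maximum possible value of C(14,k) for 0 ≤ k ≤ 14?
3,432
Maximum at k = 7: C(14,7) = 3,432.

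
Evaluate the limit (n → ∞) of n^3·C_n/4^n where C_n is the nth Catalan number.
∞

Reasoning: C_n ~ 4^n/(n^(3/2)√π), so n^3·C_n/4^n ~ n^(3 − 3/2)/√π → ∞.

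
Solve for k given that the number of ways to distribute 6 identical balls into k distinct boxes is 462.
6

Solution: Stars and bars: the count is C(6+k−1, k−1), increasing in k. k=4: C(9,3) = 84, k=5: C(10,4) = 210, k=6: C(11,5) = 462 ✓. So k = 6.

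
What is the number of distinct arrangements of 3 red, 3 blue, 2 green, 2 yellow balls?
25,200

Explanation: Multinomial: 10!/(3! × 3! × 2! × 2!) = 25,200.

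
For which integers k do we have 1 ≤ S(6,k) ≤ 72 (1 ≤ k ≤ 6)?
1, 2, 4, 5, 6
S(6,1)=1; S(6,2)=31; S(6,3)=90; S(6,4)=65; S(6,5)=15; S(6,6)=1. So valid k = 1, 2, 4, 5, 6.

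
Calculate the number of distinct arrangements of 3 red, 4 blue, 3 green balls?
4,200

Reasoning: Multinomial: 10!/(3! × 4! × 3!) = 4,200.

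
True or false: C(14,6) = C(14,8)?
True

Solution: C(14,6) = C(14,14-6) by the symmetry property; both equal 3,003.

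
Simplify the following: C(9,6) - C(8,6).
C(9,6) - C(8,6) = C(8,5) = 56.

Answer: 56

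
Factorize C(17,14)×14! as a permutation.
P(17,14)

C(17,14)×14! = [17!/(14!(3)!)]×14! = 17!/(3)! = P(17,14) = 59,281,238,016,000.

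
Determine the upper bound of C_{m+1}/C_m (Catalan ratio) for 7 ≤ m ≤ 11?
46/13

Working:
C_{m+1}/C_m = 2(2m+1)/(m+2), which increases with m. Maximum at m = 11: 2·23/13 = 46/13.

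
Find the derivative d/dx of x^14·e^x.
(14x^13 + x^14)e^x

Working:
Product rule: d/dx[x^14]·e^x + x^14·d/dx[e^x] = 14x^{13}e^x + x^14e^x.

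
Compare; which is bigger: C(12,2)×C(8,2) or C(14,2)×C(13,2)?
C(14,2)×C(13,2)

Working:
C(12,2)×C(8,2)=1,848, C(14,2)×C(13,2)=7,098.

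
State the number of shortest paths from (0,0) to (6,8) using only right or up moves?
3,003

Solution: Choose 6 rights from 14 moves: C(14,6) = 3,003.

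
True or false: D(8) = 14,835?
Derangements of 8 elements: D(8) = (8-1)·[D(7) + D(6)] = 7·[1,854 + 265] = 14,833.

Answer: False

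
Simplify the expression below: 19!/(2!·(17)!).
This is C(19,2) = 171.

Answer: 171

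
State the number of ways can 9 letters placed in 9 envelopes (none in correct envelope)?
133,496

Reasoning: Using D(n) = (n-1)[D(n-1) + D(n-2)]:
D(9) = (9-1) × [D(8) + D(7)]
      = 8 × [14833 + 1854]
      = 8 × 16687
      = 133,496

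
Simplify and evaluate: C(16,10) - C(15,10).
5,005

Reasoning: C(16,10) - C(15,10) = C(15,9) = 5,005.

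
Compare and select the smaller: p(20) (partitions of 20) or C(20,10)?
p(20)

Solution: Pentagonal recurrence p(n) = p(n−1) + p(n−2) − p(n−5) − p(n−7) + …: p(20) = p(19) + p(18) − p(15) − p(13) + p(8) + p(5) = 490 + 385 − 176 − 101 + 22 + 7 = 627; C(20,10) = 184,756.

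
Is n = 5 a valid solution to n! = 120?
Yes

Working:
5! = 5·4! = 5·24 = 120, which equals 120.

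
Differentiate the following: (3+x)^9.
9(3+x)^8

Reasoning: Using the power rule: d/dx (3+x)^9 = 9(3+x)^{8}.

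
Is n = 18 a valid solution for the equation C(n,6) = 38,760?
No

Reasoning: C(18,6) = 18·17·16·15·14·13/6! = 13,366,080/720 = 18,564, which does not equal 38,760.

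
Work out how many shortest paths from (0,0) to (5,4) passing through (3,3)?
60

Working:
To (3,3): C(6,3)=20. From there: C(3,2)=3. Total: 60.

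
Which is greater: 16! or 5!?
16!

Reasoning: 16!=20,922,789,888,000, 5!=120. 16! > 5!.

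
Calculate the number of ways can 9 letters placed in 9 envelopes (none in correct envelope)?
Using D(n) = (n-1)[D(n-1) + D(n-2)]:
D(9) = (9-1) × [D(8) + D(7)]
      = 8 × [14833 + 1854]
      = 8 × 16687
      = 133,496
Final answer: 133,496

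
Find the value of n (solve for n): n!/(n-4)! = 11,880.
n!/(n-4)! = n×(n-1)×(n-2)×(n-3), a product of 4 consecutive integers ≈ (n−1.5)^4. 11,880^(1/4) + 1.5 ≈ 11.9; check n = 12: 12×11×10×9 = 11,880 ✓. So n = 12.
Final answer: 12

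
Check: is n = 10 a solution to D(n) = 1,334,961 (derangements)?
D(10) = (10-1)·[D(9) + D(8)] = 9·[133,496 + 14,833] = 1,334,961, which equals 1,334,961.
Final answer: Yes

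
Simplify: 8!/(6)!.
56

Working:
This equals 8×7 = 56.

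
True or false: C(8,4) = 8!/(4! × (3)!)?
False

Reasoning: The correct denominator is 4!×4!, giving C(8,4) = 70; the stated RHS is 8!/(4!×3!) = 280 ≠ 70, so the statement does not hold.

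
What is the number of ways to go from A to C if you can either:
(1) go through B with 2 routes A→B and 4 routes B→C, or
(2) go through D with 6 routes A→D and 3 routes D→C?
26
Route via B: 2×4=8. Route via D: 6×3=18. Total: 26.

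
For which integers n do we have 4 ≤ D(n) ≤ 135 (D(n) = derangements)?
4, 5

Using D(n) = (n−1)[D(n−1) + D(n−2)] with D(1)=0, D(2)=1: D(3)=2; D(4)=9; D(5)=44; D(6)=265. So valid n = 4, 5.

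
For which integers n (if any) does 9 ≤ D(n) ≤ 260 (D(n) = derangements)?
4, 5

Using D(n) = (n−1)[D(n−1) + D(n−2)] with D(1)=0, D(2)=1: D(3)=2; D(4)=9; D(5)=44; D(6)=265. So valid n = 4, 5.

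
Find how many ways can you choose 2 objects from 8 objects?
28

Working:
C(8,2) = 8! / (2! × (8-2)!)
         = 8! / (2! × 6!)
         = 28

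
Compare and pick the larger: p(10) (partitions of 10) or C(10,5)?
C(10,5)

Pentagonal recurrence p(n) = p(n−1) + p(n−2) − p(n−5) − p(n−7) + …: p(10) = p(9) + p(8) − p(5) − p(3) = 30 + 22 − 7 − 3 = 42; C(10,5) = 252.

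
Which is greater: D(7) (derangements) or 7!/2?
7!/2
D(7) = (7-1)·[D(6) + D(5)] = 6·[265 + 44] = 1,854; 7!/2 = 5,040/2 = 2,520.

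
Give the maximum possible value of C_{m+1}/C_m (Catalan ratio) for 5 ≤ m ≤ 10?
7/2

Working:
C_{m+1}/C_m = 2(2m+1)/(m+2), which increases with m. Maximum at m = 10: 2·21/12 = 7/2.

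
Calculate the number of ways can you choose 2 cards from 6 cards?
C(6,2) = 6! / (2! × (6-2)!)
         = 6! / (2! × 4!)
         = 15
Final answer: 15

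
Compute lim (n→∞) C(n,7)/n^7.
1/5040

C(n,7) ≈ n^7/7! for large n. Limit = 1/7! = 1/5040.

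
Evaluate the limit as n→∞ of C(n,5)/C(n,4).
C(n,5)/C(n,4) = (n-4)/5 → ∞ as n → ∞.
Final answer: ∞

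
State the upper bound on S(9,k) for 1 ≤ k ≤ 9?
7,770

Working:
Row S(9,k) for k = 1..9 (via S(n,k) = k·S(n−1,k) + S(n−1,k−1)): 1, 255, 3,025, 7,770, 6,951, 2,646, 462, 36, 1. The row is unimodal; maximum at k = 4: 7,770.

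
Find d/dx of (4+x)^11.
11(4+x)^10
Using the power rule: d/dx (4+x)^11 = 11(4+x)^{10}.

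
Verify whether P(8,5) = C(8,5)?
P(8,5) = 6,720 but C(8,5) = 56; they differ by a factor of 5! = 120, so the statement does not hold.
Final answer: False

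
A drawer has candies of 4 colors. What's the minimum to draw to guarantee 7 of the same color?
25

Reasoning: Worst case: 6 of each = 24. One more: 25.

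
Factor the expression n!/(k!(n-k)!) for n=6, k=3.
C(6,3) = 20

Explanation: This is the binomial coefficient C(6,3) = 20.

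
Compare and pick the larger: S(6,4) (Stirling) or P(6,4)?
P(6,4)

Reasoning: S(6,4) = 4·S(5,4) + S(5,3) = 4·10 + 25 = 65; P(6,4) = 360.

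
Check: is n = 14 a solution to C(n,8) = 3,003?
Yes

Reasoning: C(14,8) = 14·13·12·11·10·9·8·7/8! = 121,080,960/40,320 = 3,003, which equals 3,003.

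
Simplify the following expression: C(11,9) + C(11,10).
66

By Pascal's identity: C(12,10) = 66.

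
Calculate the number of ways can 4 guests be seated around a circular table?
6

Reasoning: Circular arrangements: (4-1)! = 6.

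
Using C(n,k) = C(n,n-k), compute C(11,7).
330

C(11,7) = C(11,4) = 330.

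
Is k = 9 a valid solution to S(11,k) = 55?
No

Reasoning: S(11,9) = 9·S(10,9) + S(10,8) = 9·45 + 750 = 1,155, which does not equal 55.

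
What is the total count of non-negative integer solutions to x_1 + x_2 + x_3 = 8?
45

Working:
C(8+3-1, 3-1) = 45.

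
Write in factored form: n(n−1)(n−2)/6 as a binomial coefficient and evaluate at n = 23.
C(n,3); C(23,3) = 1,771

Working:
n(n−1)(n−2)/6 = n!/(3!(n−3)!) = C(n,3). At n = 23: C(23,3) = 1,771.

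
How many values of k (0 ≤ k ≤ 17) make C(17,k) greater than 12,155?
Row 17 is unimodal and symmetric about k=17/2. C(17,5)=6,188 ≤ 12,155; C(17,6)=12,376 > 12,155; by symmetry C(17,k) > 12,155 for k = 6..11. That's 11 - 6 + 1 = 6 values.

Answer: 6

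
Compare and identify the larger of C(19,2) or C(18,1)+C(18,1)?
C(19,2)

Reasoning: C(19,2)=171; C(18,1)+C(18,1)=18+18=36.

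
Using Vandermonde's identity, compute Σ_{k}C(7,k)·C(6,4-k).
= C(7+6,4) = C(13,4) = 715.

Answer: 715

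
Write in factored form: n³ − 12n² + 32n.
n(n − 4)(n − 8)

Solution: n³ − 12n² + 32n = n(n² − 12n + 32) = n(n − 4)(n − 8).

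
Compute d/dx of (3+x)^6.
6(3+x)^5

Reasoning: Using the power rule: d/dx (3+x)^6 = 6(3+x)^{5}.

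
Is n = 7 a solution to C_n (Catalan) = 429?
C_7 = C(14,7)/(7+1) = 3,432/8 = 429, which equals 429.
Final answer: Yes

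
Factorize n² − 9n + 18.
(n − 3)(n − 6)

Explanation: Seek roots whose sum is 9 and product is 18: (3, 6). So n² − 9n + 18 = (n − 3)(n − 6).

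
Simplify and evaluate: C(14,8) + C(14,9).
5,005

Working:
By Pascal's identity: C(15,9) = 5,005.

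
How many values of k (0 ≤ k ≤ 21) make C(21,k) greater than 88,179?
8

Row 21 is unimodal and symmetric about k=21/2. C(21,6)=54,264 ≤ 88,179; C(21,7)=116,280 > 88,179; by symmetry C(21,k) > 88,179 for k = 7..14. That's 14 - 7 + 1 = 8 values.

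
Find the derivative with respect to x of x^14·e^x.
Product rule: d/dx[x^14]·e^x + x^14·d/dx[e^x] = 14x^{13}e^x + x^14e^x.

Answer: (14x^13 + x^14)e^x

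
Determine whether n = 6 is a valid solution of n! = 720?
6! = 6·5! = 6·120 = 720, which equals 720.

Answer: Yes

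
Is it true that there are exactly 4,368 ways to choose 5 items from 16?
True

Explanation: C(16,5) = 4,368.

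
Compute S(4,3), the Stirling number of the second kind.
6

Explanation: Using the Stirling recurrence: S(n,k) = k·S(n-1,k) + S(n-1,k-1)
S(4,3) = 3·S(3,3) + S(3,2)
         = 3·1 + 3
         = 3 + 3
         = 6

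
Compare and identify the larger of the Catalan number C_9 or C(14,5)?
C_9 = C(18,9)/(9+1) = 48,620/10 = 4,862; C(14,5) = 2,002.

Answer: C_9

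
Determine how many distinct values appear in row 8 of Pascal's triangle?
5

Working:
Row 8 has entries C(8,0)..C(8,8); by symmetry C(8,k)=C(8,8-k), giving 5 distinct values.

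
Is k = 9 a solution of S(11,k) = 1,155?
Yes

Solution: S(11,9) = 9·S(10,9) + S(10,8) = 9·45 + 750 = 1,155, which equals 1,155.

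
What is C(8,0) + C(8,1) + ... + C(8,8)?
256

Explanation: Sum of binomial coefficients = 2^8 = 256.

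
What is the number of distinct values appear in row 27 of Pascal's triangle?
14
Row 27 has entries C(27,0)..C(27,27); by symmetry C(27,k)=C(27,27-k), giving 14 distinct values.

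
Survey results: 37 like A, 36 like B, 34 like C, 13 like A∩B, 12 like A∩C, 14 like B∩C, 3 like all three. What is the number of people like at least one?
71

Solution: |A∪B∪C| = 37+36+34-13-12-14+3 = 71.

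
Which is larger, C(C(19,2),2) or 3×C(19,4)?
C(C(19,2),2)=14,535, 3×C(19,4)=11,628.
Final answer: C(C(19,2),2)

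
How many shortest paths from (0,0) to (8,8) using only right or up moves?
12,870

Choose 8 rights from 16 moves: C(16,8) = 12,870.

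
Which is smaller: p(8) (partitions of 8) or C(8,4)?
Pentagonal recurrence p(n) = p(n−1) + p(n−2) − p(n−5) − p(n−7) + …: p(8) = p(7) + p(6) − p(3) − p(1) = 15 + 11 − 3 − 1 = 22; C(8,4) = 70.

Answer: p(8)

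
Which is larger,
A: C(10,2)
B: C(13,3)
A=C(10,2)=45, B=C(13,3)=286.

Answer: B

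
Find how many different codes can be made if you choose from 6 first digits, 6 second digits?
36

Working:
By the multiplication principle: 6 × 6 = 36.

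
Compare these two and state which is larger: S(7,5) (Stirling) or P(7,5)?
P(7,5)

Explanation: S(7,5) = 5·S(6,5) + S(6,4) = 5·15 + 65 = 140; P(7,5) = 2,520.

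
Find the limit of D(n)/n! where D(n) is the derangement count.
1/e

Explanation: D(n)/n! → 1/e ≈ 0.3679 as n → ∞.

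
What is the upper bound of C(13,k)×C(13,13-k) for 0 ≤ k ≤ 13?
2,944,656

Working:
C(13,k)·C(13,13-k) = C(13,k)², maximised at the centre k = 6: C(13,6)² = 2,944,656.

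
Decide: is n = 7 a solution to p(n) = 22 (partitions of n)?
No

Solution: Pentagonal recurrence p(n) = p(n−1) + p(n−2) − p(n−5) − p(n−7) + …: p(7) = p(6) + p(5) − p(2) − p(0) = 11 + 7 − 2 − 1 = 15, which does not equal 22.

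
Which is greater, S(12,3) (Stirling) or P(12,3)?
S(12,3)

S(12,3) = 3·S(11,3) + S(11,2) = 3·28,501 + 1,023 = 86,526; P(12,3) = 1,320.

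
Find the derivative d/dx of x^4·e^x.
(4x^3 + x^4)e^x

Solution: Product rule: d/dx[x^4]·e^x + x^4·d/dx[e^x] = 4x^{3}e^x + x^4e^x.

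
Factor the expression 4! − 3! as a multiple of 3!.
4! − 3! = 4·3! − 3! = (4 − 1)·3! = 3 × 3! = 18.
Final answer: 3 × 3! = 18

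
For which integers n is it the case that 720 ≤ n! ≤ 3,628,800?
6, 7, 8, 9, 10

Reasoning: n! is strictly increasing; 6! = 720 and 10! = 3,628,800, so valid n = 6, 7, 8, 9, 10.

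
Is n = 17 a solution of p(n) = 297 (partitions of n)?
Yes

Pentagonal recurrence p(n) = p(n−1) + p(n−2) − p(n−5) − p(n−7) + …: p(17) = p(16) + p(15) − p(12) − p(10) + p(5) + p(2) = 231 + 176 − 77 − 42 + 7 + 2 = 297, which equals 297.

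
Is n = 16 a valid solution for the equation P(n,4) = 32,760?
No

Working:
P(16,4) = 16·15·14·13 = 43,680, which does not equal 32,760.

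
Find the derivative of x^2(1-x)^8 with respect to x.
2x^1(1-x)^8 - 8x^2(1-x)^7

Reasoning: Product rule: 2x^{1}(1-x)^{8} + x^2·(-8)(1-x)^{7}.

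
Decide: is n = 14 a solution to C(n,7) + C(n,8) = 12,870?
No

Reasoning: C(14,7) + C(14,8) = 3,432 + 3,003 = 6,435, which does not equal 12,870.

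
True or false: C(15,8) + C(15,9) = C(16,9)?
True

Working:
Pascal's identity C(n,k) + C(n,k+1) = C(n+1,k+1): 6,435 + 5,005 = 11,440 = C(16,9).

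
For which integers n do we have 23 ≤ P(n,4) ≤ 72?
P(3,4)=0; P(4,4)=24; P(5,4)=120. So valid n = 4.
Final answer: 4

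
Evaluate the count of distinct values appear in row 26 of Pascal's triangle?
14

Explanation: Row 26 has entries C(26,0)..C(26,26); by symmetry C(26,k)=C(26,26-k), giving 14 distinct values.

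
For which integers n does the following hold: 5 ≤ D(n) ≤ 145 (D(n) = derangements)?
4, 5
Using D(n) = (n−1)[D(n−1) + D(n−2)] with D(1)=0, D(2)=1: D(3)=2; D(4)=9; D(5)=44; D(6)=265. So valid n = 4, 5.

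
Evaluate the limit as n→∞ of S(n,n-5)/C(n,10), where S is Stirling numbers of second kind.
945

The leading term of S(n,n-5) as a polynomial in n is (9)!!·C(n,10), so the ratio → (9)!! = 945.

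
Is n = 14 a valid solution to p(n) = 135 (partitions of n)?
Yes

Working:
Pentagonal recurrence p(n) = p(n−1) + p(n−2) − p(n−5) − p(n−7) + …: p(14) = p(13) + p(12) − p(9) − p(7) + p(2) = 101 + 77 − 30 − 15 + 2 = 135, which equals 135.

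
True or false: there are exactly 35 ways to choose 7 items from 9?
False

C(9,7) = 36 ≠ 35.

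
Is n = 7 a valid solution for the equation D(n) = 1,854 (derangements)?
Yes
D(7) = (7-1)·[D(6) + D(5)] = 6·[265 + 44] = 1,854, which equals 1,854.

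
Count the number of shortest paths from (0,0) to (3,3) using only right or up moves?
20

Explanation: Choose 3 rights from 6 moves: C(6,3) = 20.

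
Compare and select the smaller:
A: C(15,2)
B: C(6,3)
A=C(15,2)=105, B=C(6,3)=20.
Final answer: B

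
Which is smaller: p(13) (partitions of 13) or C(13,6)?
p(13)

Pentagonal recurrence p(n) = p(n−1) + p(n−2) − p(n−5) − p(n−7) + …: p(13) = p(12) + p(11) − p(8) − p(6) + p(1) = 77 + 56 − 22 − 11 + 1 = 101; C(13,6) = 1,716.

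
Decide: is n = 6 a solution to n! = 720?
Yes

Reasoning: 6! = 6·5! = 6·120 = 720, which equals 720.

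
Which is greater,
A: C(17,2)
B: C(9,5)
A

Working:
A=C(17,2)=136, B=C(9,5)=126.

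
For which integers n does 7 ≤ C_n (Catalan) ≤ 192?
4, 5, 6

Working:
C_3=5; C_4=14; C_5=42; C_6=132; C_7=429. So valid n = 4, 5, 6.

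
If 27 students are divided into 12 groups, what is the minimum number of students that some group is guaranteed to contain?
3

Solution: Pigeonhole: ⌈27/12⌉ = 3.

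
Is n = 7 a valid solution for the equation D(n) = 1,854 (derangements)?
Yes
D(7) = (7-1)·[D(6) + D(5)] = 6·[265 + 44] = 1,854, which equals 1,854.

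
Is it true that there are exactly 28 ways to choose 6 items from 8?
True

Reasoning: C(8,6) = 28.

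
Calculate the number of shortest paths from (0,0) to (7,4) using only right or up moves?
330

Working:
Choose 7 rights from 11 moves: C(11,7) = 330.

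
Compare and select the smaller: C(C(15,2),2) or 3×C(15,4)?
3×C(15,4)

Reasoning: C(C(15,2),2)=5,460, 3×C(15,4)=4,095.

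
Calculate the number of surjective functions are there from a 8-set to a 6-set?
Onto functions = 6! × S(8,6)
First compute S(8,6) via recurrence:
Using the Stirling recurrence: S(n,k) = k·S(n-1,k) + S(n-1,k-1)
S(8,6) = 6·S(7,6) + S(7,5)
         = 6·21 + 140
         = 126 + 140
         = 266
Then: 720 × 266 = 191,520

Answer: 191,520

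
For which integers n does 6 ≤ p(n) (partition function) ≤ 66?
Tabulating p(n) via p(n) = p(n−1) + p(n−2) − p(n−5) − p(n−7) + …: p(4)=5; p(5)=7; p(6)=11; p(7)=15; p(8)=22; p(9)=30; p(10)=42; p(11)=56; p(12)=77. So valid n = 5, 6, 7, 8, 9, 10, 11.
Final answer: 5, 6, 7, 8, 9, 10, 11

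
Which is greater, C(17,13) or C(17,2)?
C(17,13)=2,380, C(17,2)=136.

Answer: C(17,13)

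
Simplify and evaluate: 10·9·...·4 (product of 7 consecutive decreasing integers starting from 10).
604,800

Explanation: This is P(10,7) = 10!/(3)! = 604,800.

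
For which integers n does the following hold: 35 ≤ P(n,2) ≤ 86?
7, 8, 9

P(6,2)=30; P(7,2)=42; P(8,2)=56; P(9,2)=72; P(10,2)=90. So valid n = 7, 8, 9.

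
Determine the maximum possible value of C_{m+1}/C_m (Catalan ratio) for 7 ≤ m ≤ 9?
38/11
C_{m+1}/C_m = 2(2m+1)/(m+2), which increases with m. Maximum at m = 9: 2·19/11 = 38/11.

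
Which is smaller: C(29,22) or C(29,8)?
C(29,22)

Explanation: C(29,22)=1,560,780, C(29,8)=4,292,145.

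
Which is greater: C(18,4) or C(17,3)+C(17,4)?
Equal

Reasoning: By Pascal's identity: C(18,4) = C(17,3)+C(17,4) = 3,060. Equal.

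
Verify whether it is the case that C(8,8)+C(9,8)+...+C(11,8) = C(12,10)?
False
Hockey stick identity gives Σ = C(12,9) = 220; RHS C(12,10) = 66.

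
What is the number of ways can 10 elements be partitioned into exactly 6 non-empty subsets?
22,827

Explanation: This equals S(10,6), the Stirling number of the 2nd kind.
Using the Stirling recurrence: S(n,k) = k·S(n-1,k) + S(n-1,k-1)
S(10,6) = 6·S(9,6) + S(9,5)
         = 6·2646 + 6951
         = 15876 + 6951
         = 22,827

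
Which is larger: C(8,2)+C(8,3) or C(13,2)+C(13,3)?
First=84, Second=364.

Answer: C(13,2)+C(13,3)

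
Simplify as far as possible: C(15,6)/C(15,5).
C(n,k+1)/C(n,k) = (n−k)/(k+1). Here (15−5)/(5+1) = 10/6 = 5/3.
Final answer: 5/3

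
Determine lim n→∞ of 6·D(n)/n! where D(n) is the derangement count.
6/e
D(n)/n! → 1/e, so 6·D(n)/n! → 6/e.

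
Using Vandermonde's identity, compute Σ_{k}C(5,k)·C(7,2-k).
66

Solution: = C(5+7,2) = C(12,2) = 66.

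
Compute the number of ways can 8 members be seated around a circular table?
5,040
Circular arrangements: (8-1)! = 5,040.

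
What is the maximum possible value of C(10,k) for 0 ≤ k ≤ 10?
252

Explanation: Maximum at k = 5: C(10,5) = 252.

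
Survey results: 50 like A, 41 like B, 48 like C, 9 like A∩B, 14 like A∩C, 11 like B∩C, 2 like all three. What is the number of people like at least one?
107

|A∪B∪C| = 50+41+48-9-14-11+2 = 107.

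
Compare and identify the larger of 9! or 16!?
9!=362,880, 16!=20,922,789,888,000. 16! > 9!.

Answer: 16!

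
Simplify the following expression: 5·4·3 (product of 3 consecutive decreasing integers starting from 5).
60

This is P(5,3) = 5!/(2)! = 60.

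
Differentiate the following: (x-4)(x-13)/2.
(2x - 17)/2

Solution: d/dx[(x-4)(x-13)] = (x-13) + (x-4) = 2x - 17. Dividing by 2 gives (2x - 17)/2.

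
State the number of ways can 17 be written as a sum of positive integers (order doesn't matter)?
297

Explanation: Pentagonal recurrence p(n) = p(n−1) + p(n−2) − p(n−5) − p(n−7) + …: p(17) = p(16) + p(15) − p(12) − p(10) + p(5) + p(2) = 231 + 176 − 77 − 42 + 7 + 2 = 297.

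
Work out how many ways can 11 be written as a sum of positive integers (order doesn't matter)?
Pentagonal recurrence p(n) = p(n−1) + p(n−2) − p(n−5) − p(n−7) + …: p(11) = p(10) + p(9) − p(6) − p(4) = 42 + 30 − 11 − 5 = 56.

Answer: 56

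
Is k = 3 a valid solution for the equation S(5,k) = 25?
Yes
S(5,3) = 3·S(4,3) + S(4,2) = 3·6 + 7 = 25, which equals 25.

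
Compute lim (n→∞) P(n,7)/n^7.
1

Working:
P(n,7) = n(n-1)···(n-6) ≈ n^7 for large n. Limit = 1.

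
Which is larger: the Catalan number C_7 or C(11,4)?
C_7 = C(14,7)/(7+1) = 3,432/8 = 429; C(11,4) = 330.
Final answer: C_7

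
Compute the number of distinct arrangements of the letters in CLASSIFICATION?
1,816,214,400

Reasoning: Word has 14 letters (C=2, L=1, A=2, S=2, I=3, F=1, T=1, O=1, N=1). Arrangements: 14!/Π(k!) = 1,816,214,400.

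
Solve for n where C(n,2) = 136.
17

Reasoning: C(n,2) = n(n−1)/2! is increasing in n, and n(n−1) = 2!·136 = 272 ≈ (n−0.5)^2 gives n ≈ 17.0. Check: C(15,2) = 105, C(16,2) = 120, C(17,2) = 136 ✓. So n = 17.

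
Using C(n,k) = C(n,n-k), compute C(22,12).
C(22,12) = C(22,10) = 646,646.

Answer: 646,646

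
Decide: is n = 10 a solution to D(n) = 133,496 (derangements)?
No

Explanation: D(10) = (10-1)·[D(9) + D(8)] = 9·[133,496 + 14,833] = 1,334,961, which does not equal 133,496.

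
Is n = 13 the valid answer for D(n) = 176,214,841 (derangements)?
No

Reasoning: D(13) = (13-1)·[D(12) + D(11)] = 12·[176,214,841 + 14,684,570] = 2,290,792,932, which does not equal 176,214,841.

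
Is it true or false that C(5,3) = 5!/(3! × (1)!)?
False

Reasoning: The correct denominator is 3!×2!, giving C(5,3) = 10; the stated RHS is 5!/(3!×1!) = 20 ≠ 10, so the statement does not hold.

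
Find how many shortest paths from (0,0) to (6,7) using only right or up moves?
Choose 6 rights from 13 moves: C(13,6) = 1,716.

Answer: 1,716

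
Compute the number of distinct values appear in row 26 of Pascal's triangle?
14

Solution: Row 26 has entries C(26,0)..C(26,26); by symmetry C(26,k)=C(26,26-k), giving 14 distinct values.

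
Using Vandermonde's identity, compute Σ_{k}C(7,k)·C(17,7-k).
= C(7+17,7) = C(24,7) = 346,104.

Answer: 346,104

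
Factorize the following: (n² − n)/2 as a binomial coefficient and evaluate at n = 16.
C(n,2); C(16,2) = 120

Solution: (n² − n)/2 = n(n−1)/2 = C(n,2). At n = 16: C(16,2) = 120.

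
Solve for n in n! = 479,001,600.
12
n! is strictly increasing. 10! = 3,628,800, 11! = 39,916,800, 12! = 479,001,600 ✓. So n = 12.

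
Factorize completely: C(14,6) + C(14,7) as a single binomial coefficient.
By Pascal's identity: C(14,6) + C(14,7) = C(15,7) = 6,435.

Answer: C(15,7)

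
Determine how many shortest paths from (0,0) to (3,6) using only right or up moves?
84

Working:
Choose 3 rights from 9 moves: C(9,3) = 84.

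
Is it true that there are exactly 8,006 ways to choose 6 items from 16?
False

Reasoning: C(16,6) = 8,008 ≠ 8006.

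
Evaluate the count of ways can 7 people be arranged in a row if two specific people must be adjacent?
1,440

Solution: Treat pair as unit: (7-1)! arrangements × 2 internal orders = 1,440.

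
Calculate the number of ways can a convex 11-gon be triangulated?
4,862

Solution: Using the Catalan number formula: C_n = C(2n, n) / (n+1)
C_9 = C(18, 9) / (9+1)
     = 48620 / 10
     = 4,862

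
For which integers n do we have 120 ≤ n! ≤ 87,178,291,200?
5, 6, 7, 8, 9, 10, 11, 12, 13, 14

Solution: n! is strictly increasing; 5! = 120 and 14! = 87,178,291,200, so valid n = 5, 6, 7, 8, 9, 10, 11, 12, 13, 14.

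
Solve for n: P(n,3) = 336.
8
P(n,3) = n(n−1)(n−2) is increasing in n; n(n−1)(n−2) ≈ (n−1)^3 = 336 gives n ≈ 8.0. Check: P(6,3) = 120, P(7,3) = 210, P(8,3) = 336 ✓. So n = 8.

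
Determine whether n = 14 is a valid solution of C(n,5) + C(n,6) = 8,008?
C(14,5) + C(14,6) = 2,002 + 3,003 = 5,005, which does not equal 8,008.

Answer: No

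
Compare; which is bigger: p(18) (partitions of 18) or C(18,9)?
Pentagonal recurrence p(n) = p(n−1) + p(n−2) − p(n−5) − p(n−7) + …: p(18) = p(17) + p(16) − p(13) − p(11) + p(6) + p(3) = 297 + 231 − 101 − 56 + 11 + 3 = 385; C(18,9) = 48,620.

Answer: C(18,9)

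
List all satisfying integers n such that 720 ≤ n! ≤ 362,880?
n! is strictly increasing; 6! = 720 and 9! = 362,880, so valid n = 6, 7, 8, 9.
Final answer: 6, 7, 8, 9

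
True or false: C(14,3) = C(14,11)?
True

Explanation: C(14,3) = C(14,14-3) by the symmetry property; both equal 364.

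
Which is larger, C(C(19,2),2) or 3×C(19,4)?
C(C(19,2),2)=14,535, 3×C(19,4)=11,628.
Final answer: C(C(19,2),2)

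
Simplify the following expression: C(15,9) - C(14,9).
3,003

Solution: C(15,9) - C(14,9) = C(14,8) = 3,003.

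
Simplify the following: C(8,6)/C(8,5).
1/2

Explanation: C(n,k+1)/C(n,k) = (n−k)/(k+1). Here (8−5)/(5+1) = 3/6 = 1/2.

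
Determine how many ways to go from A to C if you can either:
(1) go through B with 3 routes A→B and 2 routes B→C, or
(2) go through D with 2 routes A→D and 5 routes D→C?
16

Explanation: Route via B: 3×2=6. Route via D: 2×5=10. Total: 16.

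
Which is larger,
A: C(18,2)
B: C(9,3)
A

A=C(18,2)=153, B=C(9,3)=84.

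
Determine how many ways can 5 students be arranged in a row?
120

Reasoning: Arrangements of 5 distinct objects: 5! = 120.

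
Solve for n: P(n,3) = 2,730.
15

Reasoning: P(n,3) = n(n−1)(n−2) is increasing in n; n(n−1)(n−2) ≈ (n−1)^3 = 2,730 gives n ≈ 15.0. Check: P(13,3) = 1,716, P(14,3) = 2,184, P(15,3) = 2,730 ✓. So n = 15.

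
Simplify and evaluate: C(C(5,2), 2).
45

Working:
C(5,2) = 10, then C(10, 2) = 45.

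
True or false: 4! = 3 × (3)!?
4! = 4 × 3! = 24, but 3 × 3! = 18.

Answer: False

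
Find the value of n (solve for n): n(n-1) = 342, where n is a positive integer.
n² − n − 342 = 0, so n = (1 ± √(1 + 4·342))/2 = (1 ± √1,369)/2 = (1 ± 37)/2, i.e. n = 19 or n = -18. Taking the positive root, n = 19 (check: 19×18 = 342).

Answer: 19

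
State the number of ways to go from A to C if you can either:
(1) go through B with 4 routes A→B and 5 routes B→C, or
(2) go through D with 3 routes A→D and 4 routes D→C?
32

Working:
Route via B: 4×5=20. Route via D: 3×4=12. Total: 32.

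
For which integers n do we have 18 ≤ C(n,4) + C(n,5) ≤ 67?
6, 7

Reasoning: C(5,4)+C(5,5)=6; C(6,4)+C(6,5)=21; C(7,4)+C(7,5)=56; C(8,4)+C(8,5)=126. So valid n = 6, 7.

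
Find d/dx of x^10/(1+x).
Quotient rule: [10x^{9}(1+x) - x^10]/(1+x)².

Answer: (10x^9(1+x) - x^10)/(1+x)²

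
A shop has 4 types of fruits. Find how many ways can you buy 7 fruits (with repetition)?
120

Explanation: Stars and bars: C(7+4-1, 7) = C(10, 7) = 120.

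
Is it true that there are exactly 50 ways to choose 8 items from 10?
False

Reasoning: C(10,8) = 45 ≠ 50.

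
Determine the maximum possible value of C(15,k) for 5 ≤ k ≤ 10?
C(15,k) is maximised at the centre of the row: C(15,7) = 6,435.

Answer: 6,435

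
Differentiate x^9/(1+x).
(9x^8(1+x) - x^9)/(1+x)²

Quotient rule: [9x^{8}(1+x) - x^9]/(1+x)².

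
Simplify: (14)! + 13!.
93,405,312,000

Solution: (14)! + 13! = (14)·13! + 13! = (14+1)·13! = 15·13! = 93,405,312,000.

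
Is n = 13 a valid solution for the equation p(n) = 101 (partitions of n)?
Yes

Working:
Pentagonal recurrence p(n) = p(n−1) + p(n−2) − p(n−5) − p(n−7) + …: p(13) = p(12) + p(11) − p(8) − p(6) + p(1) = 77 + 56 − 22 − 11 + 1 = 101, which equals 101.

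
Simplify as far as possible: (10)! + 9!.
(10)! + 9! = (10)·9! + 9! = (10+1)·9! = 11·9! = 3,991,680.

Answer: 3,991,680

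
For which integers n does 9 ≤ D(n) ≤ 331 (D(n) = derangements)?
4, 5, 6

Working:
Using D(n) = (n−1)[D(n−1) + D(n−2)] with D(1)=0, D(2)=1: D(3)=2; D(4)=9; D(5)=44; D(6)=265; D(7)=1,854. So valid n = 4, 5, 6.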